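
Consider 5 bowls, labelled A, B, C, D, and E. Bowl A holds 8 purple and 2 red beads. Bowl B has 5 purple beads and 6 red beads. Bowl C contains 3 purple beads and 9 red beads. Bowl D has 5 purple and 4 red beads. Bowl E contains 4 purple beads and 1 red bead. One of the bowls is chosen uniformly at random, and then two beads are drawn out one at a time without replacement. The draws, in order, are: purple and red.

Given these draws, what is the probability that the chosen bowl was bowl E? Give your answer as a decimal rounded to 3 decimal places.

0.177

The likelihood of the observed sequence under each hypothesis: P(data | bowl A) = (8/10)(2/9) = 0.17778; P(data | bowl B) = (5/11)(6/10) = 0.27273; P(data | bowl C) = (3/12)(9/11) = 0.20455; P(data | bowl D) = (5/9)(4/8) = 0.27778; P(data | bowl E) = (4/5)(1/4) = 0.2.
Multiplying each by its prior: 1/5 · 0.17778 = 0.035556, 1/5 · 0.27273 = 0.054545, 1/5 · 0.20455 = 0.040909, 1/5 · 0.27778 = 0.055556, 1/5 · 0.2 = 0.04; summing to 0.22657.
By Bayes' rule, P(bowl E | data) = (0.04) / (0.22657) = 0.17655.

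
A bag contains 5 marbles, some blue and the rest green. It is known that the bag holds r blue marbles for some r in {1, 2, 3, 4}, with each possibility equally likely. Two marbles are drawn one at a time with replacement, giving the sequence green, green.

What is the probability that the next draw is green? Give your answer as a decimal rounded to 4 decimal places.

For each hypothesis, P(data | H) works out to: P(data | r = 1) = (4/5)(4/5) = 16/25; P(data | r = 2) = (3/5)(3/5) = 9/25; P(data | r = 3) = (2/5)(2/5) = 4/25; P(data | r = 4) = (1/5)(1/5) = 1/25.
Multiplying each by its prior: 1/4 · 16/25 = 4/25, 1/4 · 9/25 = 9/100, 1/4 · 4/25 = 1/25, 1/4 · 1/25 = 1/100; these sum to 3/10.
Normalising, the posterior is P(r = 1 | data) = 8/15, P(r = 2 | data) = 3/10, P(r = 3 | data) = 2/15, P(r = 4 | data) = 1/30.
So P(green next | data) = Σ P(green next | H) P(H | data) = (4/5)(8/15) + (3/5)(3/10) + (2/5)(2/15) + (1/5)(1/30) = 2/3.

0.6667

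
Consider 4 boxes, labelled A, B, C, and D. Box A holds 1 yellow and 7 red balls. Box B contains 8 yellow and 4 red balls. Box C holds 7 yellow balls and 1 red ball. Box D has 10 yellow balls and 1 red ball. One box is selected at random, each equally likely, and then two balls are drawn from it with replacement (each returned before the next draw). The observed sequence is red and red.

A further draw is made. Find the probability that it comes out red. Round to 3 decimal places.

0.788

For each hypothesis, P(data | H) works out to: P(data | box A) = (7/8)(7/8) = 0.76562; P(data | box B) = (4/12)(4/12) = 0.11111; P(data | box C) = (1/8)(1/8) = 0.015625; P(data | box D) = (1/11)(1/11) = 0.0082645.
Multiplying each by its prior: 1/4 · 0.76562 = 0.19141, 1/4 · 0.11111 = 0.027778, 1/4 · 0.015625 = 0.0039062, 1/4 · 0.0082645 = 0.0020661; these sum to 0.22516.
The posterior is then P(box A | data) = 0.8501, P(box B | data) = 0.12337, P(box C | data) = 0.017349, P(box D | data) = 0.0091764.
The predictive probability is P(red next | data) = (7/8)(0.8501) + (1/3)(0.12337) + (1/8)(0.017349) + (1/11)(0.0091764) = 0.78797.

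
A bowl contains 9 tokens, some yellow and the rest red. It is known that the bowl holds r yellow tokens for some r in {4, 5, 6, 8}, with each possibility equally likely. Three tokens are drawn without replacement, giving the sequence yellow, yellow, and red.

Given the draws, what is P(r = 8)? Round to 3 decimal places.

0.196

Under each hypothesis, the probability of the observed sequence is: P(data | r = 4) = (4/9)(3/8)(5/7) = 0.11905; P(data | r = 5) = (5/9)(4/8)(4/7) = 0.15873; P(data | r = 6) = (6/9)(5/8)(3/7) = 0.17857; P(data | r = 8) = (8/9)(7/8)(1/7) = 0.11111.
Weighting by the prior gives 1/4 · 0.11905 = 0.029762, 1/4 · 0.15873 = 0.039683, 1/4 · 0.17857 = 0.044643, 1/4 · 0.11111 = 0.027778; summing to 0.14187.
So P(r = 8 | data) = (0.027778) / (0.14187) = 0.1958.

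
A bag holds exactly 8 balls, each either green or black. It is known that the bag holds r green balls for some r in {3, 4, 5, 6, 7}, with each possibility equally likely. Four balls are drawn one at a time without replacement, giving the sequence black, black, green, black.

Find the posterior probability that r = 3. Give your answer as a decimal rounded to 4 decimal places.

0.5882

The likelihood of the observed sequence under each hypothesis: P(data | r = 3) = (5/8)(4/7)(3/6)(3/5) = 0.10714; P(data | r = 4) = (4/8)(3/7)(4/6)(2/5) = 0.057143; P(data | r = 5) = (3/8)(2/7)(5/6)(1/5) = 0.017857; P(data | r = 6) = (2/8)(1/7)(6/6)(0/5) = 0; P(data | r = 7) = (1/8)(0/7) = 0.
Weighting by the prior gives 1/5 · 0.10714 = 0.021429, 1/5 · 0.057143 = 0.011429, 1/5 · 0.017857 = 0.0035714, 1/5 · 0 = 0, 1/5 · 0 = 0; with total 0.036429.
Hence P(r = 3 | data) = (0.021429) / (0.036429) = 0.58824.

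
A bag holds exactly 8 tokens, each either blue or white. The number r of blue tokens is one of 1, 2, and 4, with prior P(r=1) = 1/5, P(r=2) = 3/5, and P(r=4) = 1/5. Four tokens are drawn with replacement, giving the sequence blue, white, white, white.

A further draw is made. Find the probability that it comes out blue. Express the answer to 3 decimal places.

0.261

For each hypothesis, P(data | H) works out to: P(data | r = 1) = (1/8)(7/8)(7/8)(7/8) = 0.08374; P(data | r = 2) = (2/8)(6/8)(6/8)(6/8) = 0.10547; P(data | r = 4) = (4/8)(4/8)(4/8)(4/8) = 0.0625.
Weighting by the prior gives 1/5 · 0.08374 = 0.016748, 3/5 · 0.10547 = 0.063281, 1/5 · 0.0625 = 0.0125; these sum to 0.092529.
Dividing through by the total gives posterior P(r = 1 | data) = 0.181, P(r = 2 | data) = 0.68391, P(r = 4 | data) = 0.13509.
The predictive probability is P(blue next | data) = (1/8)(0.181) + (1/4)(0.68391) + (1/2)(0.13509) = 0.26115.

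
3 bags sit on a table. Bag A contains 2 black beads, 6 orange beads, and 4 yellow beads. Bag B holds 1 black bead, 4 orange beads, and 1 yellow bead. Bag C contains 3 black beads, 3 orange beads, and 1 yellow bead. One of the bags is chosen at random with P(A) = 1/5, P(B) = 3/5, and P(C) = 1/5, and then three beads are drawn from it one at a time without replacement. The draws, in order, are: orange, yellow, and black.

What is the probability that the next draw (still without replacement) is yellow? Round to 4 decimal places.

0.0676

The likelihood of the observed sequence under each hypothesis: P(data | bag A) = (6/12)(4/11)(2/10) = 0.036364; P(data | bag B) = (4/6)(1/5)(1/4) = 0.033333; P(data | bag C) = (3/7)(1/6)(3/5) = 0.042857.
Weighting by the prior gives 1/5 · 0.036364 = 0.0072727, 3/5 · 0.033333 = 0.02, 1/5 · 0.042857 = 0.0085714; these sum to 0.035844.
Normalising, the posterior is P(bag A | data) = 0.2029, P(bag B | data) = 0.55797, P(bag C | data) = 0.23913.
Averaging over the posterior, P(yellow next | data) = (1/3)(0.2029) + (0)(0.55797) + (0)(0.23913) = 0.067633.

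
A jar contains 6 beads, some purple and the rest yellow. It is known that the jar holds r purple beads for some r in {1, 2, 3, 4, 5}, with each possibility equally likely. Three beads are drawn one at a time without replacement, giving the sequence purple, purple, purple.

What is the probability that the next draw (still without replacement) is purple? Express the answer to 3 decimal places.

Compute the likelihood of the observed sequence for each case: P(data | r = 1) = (1/6)(0/5) = 0; P(data | r = 2) = (2/6)(1/5)(0/4) = 0; P(data | r = 3) = (3/6)(2/5)(1/4) = 1/20; P(data | r = 4) = (4/6)(3/5)(2/4) = 1/5; P(data | r = 5) = (5/6)(4/5)(3/4) = 1/2.
Multiplying each by its prior: 1/5 · 0 = 0, 1/5 · 0 = 0, 1/5 · 1/20 = 1/100, 1/5 · 1/5 = 1/25, 1/5 · 1/2 = 1/10; with total 3/20.
The posterior is then P(r = 1 | data) = 0, P(r = 2 | data) = 0, P(r = 3 | data) = 1/15, P(r = 4 | data) = 4/15, P(r = 5 | data) = 2/3.
So P(purple next | data) = Σ P(purple next | H) P(H | data) = (0)(1/15) + (1/3)(4/15) + (2/3)(2/3) = 8/15.

0.533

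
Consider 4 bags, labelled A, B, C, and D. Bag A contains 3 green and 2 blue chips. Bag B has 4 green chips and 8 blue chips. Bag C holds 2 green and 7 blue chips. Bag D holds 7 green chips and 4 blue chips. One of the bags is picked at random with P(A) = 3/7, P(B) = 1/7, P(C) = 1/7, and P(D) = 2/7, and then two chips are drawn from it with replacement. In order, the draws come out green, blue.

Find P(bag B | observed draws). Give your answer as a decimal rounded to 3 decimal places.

For each hypothesis, P(data | H) works out to: P(data | bag A) = (3/5)(2/5) = 0.24; P(data | bag B) = (4/12)(8/12) = 0.22222; P(data | bag C) = (2/9)(7/9) = 0.17284; P(data | bag D) = (7/11)(4/11) = 0.2314.
The prior-weighted likelihoods are 3/7 · 0.24 = 0.10286, 1/7 · 0.22222 = 0.031746, 1/7 · 0.17284 = 0.024691, 2/7 · 0.2314 = 0.066116; these sum to 0.22541.
Therefore the posterior P(bag B | data) = (0.031746) / (0.22541) = 0.14084.

0.141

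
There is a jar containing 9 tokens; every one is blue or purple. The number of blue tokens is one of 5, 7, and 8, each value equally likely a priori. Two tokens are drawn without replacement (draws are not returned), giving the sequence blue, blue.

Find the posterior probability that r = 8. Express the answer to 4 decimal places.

0.4746

For each hypothesis, P(data | H) works out to: P(data | r = 5) = (5/9)(4/8) = 5/18; P(data | r = 7) = (7/9)(6/8) = 7/12; P(data | r = 8) = (8/9)(7/8) = 7/9.
Weighting by the prior gives 1/3 · 5/18 = 5/54, 1/3 · 7/12 = 7/36, 1/3 · 7/9 = 7/27; summing to 59/108.
Therefore the posterior P(r = 8 | data) = (7/27) / (59/108) = 28/59.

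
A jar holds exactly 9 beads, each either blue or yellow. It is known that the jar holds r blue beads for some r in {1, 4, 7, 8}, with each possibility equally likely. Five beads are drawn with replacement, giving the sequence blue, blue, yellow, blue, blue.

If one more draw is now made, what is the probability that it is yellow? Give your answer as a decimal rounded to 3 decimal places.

Under each hypothesis, the probability of the observed sequence is: P(data | r = 1) = (1/9)(1/9)(8/9)(1/9)(1/9) = 0.00013548; P(data | r = 4) = (4/9)(4/9)(5/9)(4/9)(4/9) = 0.021677; P(data | r = 7) = (7/9)(7/9)(2/9)(7/9)(7/9) = 0.081322; P(data | r = 8) = (8/9)(8/9)(1/9)(8/9)(8/9) = 0.069366.
Multiplying each by its prior: 1/4 · 0.00013548 = 3.387e-05, 1/4 · 0.021677 = 0.0054192, 1/4 · 0.081322 = 0.020331, 1/4 · 0.069366 = 0.017342; with total 0.043125.
The posterior is then P(r = 1 | data) = 0.00078539, P(r = 4 | data) = 0.12566, P(r = 7 | data) = 0.47143, P(r = 8 | data) = 0.40212.
The predictive probability is P(yellow next | data) = (8/9)(0.00078539) + (5/9)(0.12566) + (2/9)(0.47143) + (1/9)(0.40212) = 0.21995.

0.220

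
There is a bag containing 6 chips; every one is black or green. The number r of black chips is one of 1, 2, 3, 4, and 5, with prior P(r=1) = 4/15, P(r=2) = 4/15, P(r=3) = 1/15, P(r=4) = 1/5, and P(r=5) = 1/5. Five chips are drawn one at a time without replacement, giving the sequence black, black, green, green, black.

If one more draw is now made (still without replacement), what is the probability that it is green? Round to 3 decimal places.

Compute the likelihood of the observed sequence for each case: P(data | r = 1) = (1/6)(0/5) = 0; P(data | r = 2) = (2/6)(1/5)(4/4)(3/3)(0/2) = 0; P(data | r = 3) = (3/6)(2/5)(3/4)(2/3)(1/2) = 1/20; P(data | r = 4) = (4/6)(3/5)(2/4)(1/3)(2/2) = 1/15; P(data | r = 5) = (5/6)(4/5)(1/4)(0/3) = 0.
Multiplying each by its prior: 4/15 · 0 = 0, 4/15 · 0 = 0, 1/15 · 1/20 = 1/300, 1/5 · 1/15 = 1/75, 1/5 · 0 = 0; these sum to 1/60.
Dividing through by the total gives posterior P(r = 1 | data) = 0, P(r = 2 | data) = 0, P(r = 3 | data) = 1/5, P(r = 4 | data) = 4/5, P(r = 5 | data) = 0.
So P(green next | data) = Σ P(green next | H) P(H | data) = (1)(1/5) + (0)(4/5) = 1/5.

0.200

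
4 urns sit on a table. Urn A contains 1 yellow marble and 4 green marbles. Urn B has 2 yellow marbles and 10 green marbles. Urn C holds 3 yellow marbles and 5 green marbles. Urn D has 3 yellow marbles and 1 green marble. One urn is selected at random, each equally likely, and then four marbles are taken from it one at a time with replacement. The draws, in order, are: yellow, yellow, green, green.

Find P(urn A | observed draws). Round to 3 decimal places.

Compute the likelihood of the observed sequence for each case: P(data | urn A) = (1/5)(1/5)(4/5)(4/5) = 0.0256; P(data | urn B) = (2/12)(2/12)(10/12)(10/12) = 0.01929; P(data | urn C) = (3/8)(3/8)(5/8)(5/8) = 0.054932; P(data | urn D) = (3/4)(3/4)(1/4)(1/4) = 0.035156.
The prior-weighted likelihoods are 1/4 · 0.0256 = 0.0064, 1/4 · 0.01929 = 0.0048225, 1/4 · 0.054932 = 0.013733, 1/4 · 0.035156 = 0.0087891; with total 0.033745.
By Bayes' rule, P(urn A | data) = (0.0064) / (0.033745) = 0.18966.

0.190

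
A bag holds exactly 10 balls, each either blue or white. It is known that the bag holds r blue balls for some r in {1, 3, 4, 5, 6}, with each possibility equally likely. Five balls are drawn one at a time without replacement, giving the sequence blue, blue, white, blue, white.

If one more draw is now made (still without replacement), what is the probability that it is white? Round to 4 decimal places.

Under each hypothesis, the probability of the observed sequence is: P(data | r = 1) = (1/10)(0/9) = 0; P(data | r = 3) = (3/10)(2/9)(7/8)(1/7)(6/6) = 0.0083333; P(data | r = 4) = (4/10)(3/9)(6/8)(2/7)(5/6) = 0.02381; P(data | r = 5) = (5/10)(4/9)(5/8)(3/7)(4/6) = 0.039683; P(data | r = 6) = (6/10)(5/9)(4/8)(4/7)(3/6) = 0.047619.
Weighting by the prior gives 1/5 · 0 = 0, 1/5 · 0.0083333 = 0.0016667, 1/5 · 0.02381 = 0.0047619, 1/5 · 0.039683 = 0.0079365, 1/5 · 0.047619 = 0.0095238; these sum to 0.023889.
The posterior is then P(r = 1 | data) = 0, P(r = 3 | data) = 0.069767, P(r = 4 | data) = 0.19934, P(r = 5 | data) = 0.33223, P(r = 6 | data) = 0.39867.
So P(white next | data) = Σ P(white next | H) P(H | data) = (1)(0.069767) + (4/5)(0.19934) + (3/5)(0.33223) + (2/5)(0.39867) = 0.58804.

0.5880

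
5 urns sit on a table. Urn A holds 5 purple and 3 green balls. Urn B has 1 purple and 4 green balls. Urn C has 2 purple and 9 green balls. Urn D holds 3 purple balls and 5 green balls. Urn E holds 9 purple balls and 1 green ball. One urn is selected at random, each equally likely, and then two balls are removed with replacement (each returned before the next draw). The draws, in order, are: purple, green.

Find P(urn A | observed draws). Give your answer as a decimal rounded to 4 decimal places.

The likelihood of the observed sequence under each hypothesis: P(data | urn A) = (5/8)(3/8) = 0.23438; P(data | urn B) = (1/5)(4/5) = 0.16; P(data | urn C) = (2/11)(9/11) = 0.14876; P(data | urn D) = (3/8)(5/8) = 0.23438; P(data | urn E) = (9/10)(1/10) = 0.09.
Multiplying each by its prior: 1/5 · 0.23438 = 0.046875, 1/5 · 0.16 = 0.032, 1/5 · 0.14876 = 0.029752, 1/5 · 0.23438 = 0.046875, 1/5 · 0.09 = 0.018; summing to 0.1735.
Therefore the posterior P(urn A | data) = (0.046875) / (0.1735) = 0.27017.

0.2702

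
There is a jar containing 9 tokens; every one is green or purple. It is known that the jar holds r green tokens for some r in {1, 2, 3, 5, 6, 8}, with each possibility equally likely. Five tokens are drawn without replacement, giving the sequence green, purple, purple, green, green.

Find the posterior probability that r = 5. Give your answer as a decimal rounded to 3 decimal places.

Compute the likelihood of the observed sequence for each case: P(data | r = 1) = (1/9)(8/8)(7/7)(0/6) = 0; P(data | r = 2) = (2/9)(7/8)(6/7)(1/6)(0/5) = 0; P(data | r = 3) = (3/9)(6/8)(5/7)(2/6)(1/5) = 1/84; P(data | r = 5) = (5/9)(4/8)(3/7)(4/6)(3/5) = 1/21; P(data | r = 6) = (6/9)(3/8)(2/7)(5/6)(4/5) = 1/21; P(data | r = 8) = (8/9)(1/8)(0/7) = 0.
The prior-weighted likelihoods are 1/6 · 0 = 0, 1/6 · 0 = 0, 1/6 · 1/84 = 1/504, 1/6 · 1/21 = 1/126, 1/6 · 1/21 = 1/126, 1/6 · 0 = 0; with total 1/56.
So P(r = 5 | data) = (1/126) / (1/56) = 4/9.

0.444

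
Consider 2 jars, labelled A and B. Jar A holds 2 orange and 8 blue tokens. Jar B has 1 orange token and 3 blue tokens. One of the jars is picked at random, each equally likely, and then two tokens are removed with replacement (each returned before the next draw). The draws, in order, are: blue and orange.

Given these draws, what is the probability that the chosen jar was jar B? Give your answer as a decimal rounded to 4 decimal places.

Under each hypothesis, the probability of the observed sequence is: P(data | jar A) = (8/10)(2/10) = 4/25; P(data | jar B) = (3/4)(1/4) = 3/16.
The prior-weighted likelihoods are 1/2 · 4/25 = 2/25, 1/2 · 3/16 = 3/32; with total 139/800.
So P(jar B | data) = (3/32) / (139/800) = 75/139.

0.5396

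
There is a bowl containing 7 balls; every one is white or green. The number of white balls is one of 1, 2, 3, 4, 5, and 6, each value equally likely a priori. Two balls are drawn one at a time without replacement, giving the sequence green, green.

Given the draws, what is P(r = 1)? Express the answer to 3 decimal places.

For each hypothesis, P(data | H) works out to: P(data | r = 1) = (6/7)(5/6) = 5/7; P(data | r = 2) = (5/7)(4/6) = 10/21; P(data | r = 3) = (4/7)(3/6) = 2/7; P(data | r = 4) = (3/7)(2/6) = 1/7; P(data | r = 5) = (2/7)(1/6) = 1/21; P(data | r = 6) = (1/7)(0/6) = 0.
Multiplying each by its prior: 1/6 · 5/7 = 5/42, 1/6 · 10/21 = 5/63, 1/6 · 2/7 = 1/21, 1/6 · 1/7 = 1/42, 1/6 · 1/21 = 1/126, 1/6 · 0 = 0; these sum to 5/18.
By Bayes' rule, P(r = 1 | data) = (5/42) / (5/18) = 3/7.

0.429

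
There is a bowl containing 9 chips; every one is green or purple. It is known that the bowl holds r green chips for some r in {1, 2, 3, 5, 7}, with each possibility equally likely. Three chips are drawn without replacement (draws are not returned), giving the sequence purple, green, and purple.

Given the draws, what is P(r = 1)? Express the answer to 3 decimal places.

For each hypothesis, P(data | H) works out to: P(data | r = 1) = (8/9)(1/8)(7/7) = 1/9; P(data | r = 2) = (7/9)(2/8)(6/7) = 1/6; P(data | r = 3) = (6/9)(3/8)(5/7) = 5/28; P(data | r = 5) = (4/9)(5/8)(3/7) = 5/42; P(data | r = 7) = (2/9)(7/8)(1/7) = 1/36.
Weighting by the prior gives 1/5 · 1/9 = 1/45, 1/5 · 1/6 = 1/30, 1/5 · 5/28 = 1/28, 1/5 · 5/42 = 1/42, 1/5 · 1/36 = 1/180; summing to 38/315.
By Bayes' rule, P(r = 1 | data) = (1/45) / (38/315) = 7/38.

0.184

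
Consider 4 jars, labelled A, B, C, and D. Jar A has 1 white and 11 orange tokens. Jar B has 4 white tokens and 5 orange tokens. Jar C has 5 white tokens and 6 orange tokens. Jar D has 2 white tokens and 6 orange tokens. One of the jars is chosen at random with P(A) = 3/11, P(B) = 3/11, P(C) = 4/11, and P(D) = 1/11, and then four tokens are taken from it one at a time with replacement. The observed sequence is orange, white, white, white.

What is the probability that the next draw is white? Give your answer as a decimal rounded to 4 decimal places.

Under each hypothesis, the probability of the observed sequence is: P(data | jar A) = (11/12)(1/12)(1/12)(1/12) = 0.00053048; P(data | jar B) = (5/9)(4/9)(4/9)(4/9) = 0.048773; P(data | jar C) = (6/11)(5/11)(5/11)(5/11) = 0.051226; P(data | jar D) = (6/8)(2/8)(2/8)(2/8) = 0.011719.
Multiplying each by its prior: 3/11 · 0.00053048 = 0.00014468, 3/11 · 0.048773 = 0.013302, 4/11 · 0.051226 = 0.018628, 1/11 · 0.011719 = 0.0010653; these sum to 0.033139.
The posterior is then P(jar A | data) = 0.0043657, P(jar B | data) = 0.40139, P(jar C | data) = 0.5621, P(jar D | data) = 0.032147.
The predictive probability is P(white next | data) = (1/12)(0.0043657) + (4/9)(0.40139) + (5/11)(0.5621) + (1/4)(0.032147) = 0.44229.

0.4423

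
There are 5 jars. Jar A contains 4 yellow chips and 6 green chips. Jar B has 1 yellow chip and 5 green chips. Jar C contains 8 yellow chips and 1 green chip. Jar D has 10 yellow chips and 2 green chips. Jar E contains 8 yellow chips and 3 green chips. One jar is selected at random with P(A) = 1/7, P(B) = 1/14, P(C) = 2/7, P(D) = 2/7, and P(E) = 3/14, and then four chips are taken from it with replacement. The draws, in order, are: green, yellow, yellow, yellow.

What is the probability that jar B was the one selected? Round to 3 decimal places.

For each hypothesis, P(data | H) works out to: P(data | jar A) = (6/10)(4/10)(4/10)(4/10) = 0.0384; P(data | jar B) = (5/6)(1/6)(1/6)(1/6) = 0.003858; P(data | jar C) = (1/9)(8/9)(8/9)(8/9) = 0.078037; P(data | jar D) = (2/12)(10/12)(10/12)(10/12) = 0.096451; P(data | jar E) = (3/11)(8/11)(8/11)(8/11) = 0.10491.
Weighting by the prior gives 1/7 · 0.0384 = 0.0054857, 1/14 · 0.003858 = 0.00027557, 2/7 · 0.078037 = 0.022296, 2/7 · 0.096451 = 0.027557, 3/14 · 0.10491 = 0.022481; summing to 0.078096.
By Bayes' rule, P(jar B | data) = (0.00027557) / (0.078096) = 0.0035287.

0.004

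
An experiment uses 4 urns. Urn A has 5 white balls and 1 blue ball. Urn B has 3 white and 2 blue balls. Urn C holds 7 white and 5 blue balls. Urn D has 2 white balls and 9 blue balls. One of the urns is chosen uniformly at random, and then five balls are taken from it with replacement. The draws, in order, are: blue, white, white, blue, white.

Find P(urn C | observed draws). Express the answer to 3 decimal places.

The likelihood of the observed sequence under each hypothesis: P(data | urn A) = (1/6)(5/6)(5/6)(1/6)(5/6) = 0.016075; P(data | urn B) = (2/5)(3/5)(3/5)(2/5)(3/5) = 0.03456; P(data | urn C) = (5/12)(7/12)(7/12)(5/12)(7/12) = 0.034461; P(data | urn D) = (9/11)(2/11)(2/11)(9/11)(2/11) = 0.0040236.
Multiplying each by its prior: 1/4 · 0.016075 = 0.0040188, 1/4 · 0.03456 = 0.00864, 1/4 · 0.034461 = 0.0086153, 1/4 · 0.0040236 = 0.0010059; these sum to 0.02228.
So P(urn C | data) = (0.0086153) / (0.02228) = 0.38668.

0.387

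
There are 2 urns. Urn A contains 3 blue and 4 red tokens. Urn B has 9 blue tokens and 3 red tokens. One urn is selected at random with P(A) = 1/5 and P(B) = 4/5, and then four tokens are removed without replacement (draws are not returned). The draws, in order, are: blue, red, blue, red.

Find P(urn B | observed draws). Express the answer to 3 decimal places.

Compute the likelihood of the observed sequence for each case: P(data | urn A) = (3/7)(4/6)(2/5)(3/4) = 0.085714; P(data | urn B) = (9/12)(3/11)(8/10)(2/9) = 0.036364.
The prior-weighted likelihoods are 1/5 · 0.085714 = 0.017143, 4/5 · 0.036364 = 0.029091; these sum to 0.046234.
Hence P(urn B | data) = (0.029091) / (0.046234) = 0.62921.

0.629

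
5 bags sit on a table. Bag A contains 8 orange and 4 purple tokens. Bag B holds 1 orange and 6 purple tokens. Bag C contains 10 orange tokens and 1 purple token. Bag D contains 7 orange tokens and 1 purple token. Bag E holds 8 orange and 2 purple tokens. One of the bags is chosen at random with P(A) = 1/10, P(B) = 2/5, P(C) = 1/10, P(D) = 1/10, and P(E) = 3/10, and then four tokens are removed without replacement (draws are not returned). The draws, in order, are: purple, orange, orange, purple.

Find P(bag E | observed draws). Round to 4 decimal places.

0.5410

For each hypothesis, P(data | H) works out to: P(data | bag A) = (4/12)(8/11)(7/10)(3/9) = 0.056566; P(data | bag B) = (6/7)(1/6)(0/5) = 0; P(data | bag C) = (1/11)(10/10)(9/9)(0/8) = 0; P(data | bag D) = (1/8)(7/7)(6/6)(0/5) = 0; P(data | bag E) = (2/10)(8/9)(7/8)(1/7) = 0.022222.
Weighting by the prior gives 1/10 · 0.056566 = 0.0056566, 2/5 · 0 = 0, 1/10 · 0 = 0, 1/10 · 0 = 0, 3/10 · 0.022222 = 0.0066667; these sum to 0.012323.
So P(bag E | data) = (0.0066667) / (0.012323) = 0.54098.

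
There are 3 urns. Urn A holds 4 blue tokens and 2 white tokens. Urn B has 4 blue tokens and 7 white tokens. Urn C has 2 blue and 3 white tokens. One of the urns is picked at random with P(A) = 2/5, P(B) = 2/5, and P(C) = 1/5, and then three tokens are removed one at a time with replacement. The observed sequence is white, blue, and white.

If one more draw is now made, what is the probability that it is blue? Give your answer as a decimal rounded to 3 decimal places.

The likelihood of the observed sequence under each hypothesis: P(data | urn A) = (2/6)(4/6)(2/6) = 0.074074; P(data | urn B) = (7/11)(4/11)(7/11) = 0.14726; P(data | urn C) = (3/5)(2/5)(3/5) = 0.144.
Multiplying each by its prior: 2/5 · 0.074074 = 0.02963, 2/5 · 0.14726 = 0.058903, 1/5 · 0.144 = 0.0288; with total 0.11733.
The posterior is then P(urn A | data) = 0.25253, P(urn B | data) = 0.50202, P(urn C | data) = 0.24546.
Averaging over the posterior, P(blue next | data) = (2/3)(0.25253) + (4/11)(0.50202) + (2/5)(0.24546) = 0.44909.

0.449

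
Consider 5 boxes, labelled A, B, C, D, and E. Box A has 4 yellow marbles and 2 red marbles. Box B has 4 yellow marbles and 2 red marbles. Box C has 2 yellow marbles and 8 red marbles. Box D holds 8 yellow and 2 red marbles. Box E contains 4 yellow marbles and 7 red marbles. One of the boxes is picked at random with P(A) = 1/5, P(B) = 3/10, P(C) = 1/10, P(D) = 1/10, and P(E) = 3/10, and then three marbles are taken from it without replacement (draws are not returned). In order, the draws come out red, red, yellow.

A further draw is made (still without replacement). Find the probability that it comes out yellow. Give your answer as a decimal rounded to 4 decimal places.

0.5574

For each hypothesis, P(data | H) works out to: P(data | box A) = (2/6)(1/5)(4/4) = 1/15; P(data | box B) = (2/6)(1/5)(4/4) = 1/15; P(data | box C) = (8/10)(7/9)(2/8) = 7/45; P(data | box D) = (2/10)(1/9)(8/8) = 1/45; P(data | box E) = (7/11)(6/10)(4/9) = 28/165.
The prior-weighted likelihoods are 1/5 · 1/15 = 1/75, 3/10 · 1/15 = 1/50, 1/10 · 7/45 = 7/450, 1/10 · 1/45 = 1/450, 3/10 · 28/165 = 14/275; summing to 101/990.
The posterior is then P(box A | data) = 0.13069, P(box B | data) = 0.19604, P(box C | data) = 0.15248, P(box D | data) = 0.021782, P(box E | data) = 0.49901.
The predictive probability is P(yellow next | data) = (1)(0.13069) + (1)(0.19604) + (1/7)(0.15248) + (1)(0.021782) + (3/8)(0.49901) = 0.55743.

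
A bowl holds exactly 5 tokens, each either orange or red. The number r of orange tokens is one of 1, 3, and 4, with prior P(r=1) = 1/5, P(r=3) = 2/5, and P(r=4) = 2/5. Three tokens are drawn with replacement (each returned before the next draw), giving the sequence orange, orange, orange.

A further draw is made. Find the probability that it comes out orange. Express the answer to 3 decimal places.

Under each hypothesis, the probability of the observed sequence is: P(data | r = 1) = (1/5)(1/5)(1/5) = 1/125; P(data | r = 3) = (3/5)(3/5)(3/5) = 27/125; P(data | r = 4) = (4/5)(4/5)(4/5) = 64/125.
Multiplying each by its prior: 1/5 · 1/125 = 1/625, 2/5 · 27/125 = 54/625, 2/5 · 64/125 = 128/625; with total 183/625.
Normalising, the posterior is P(r = 1 | data) = 1/183, P(r = 3 | data) = 18/61, P(r = 4 | data) = 128/183.
So P(orange next | data) = Σ P(orange next | H) P(H | data) = (1/5)(1/183) + (3/5)(18/61) + (4/5)(128/183) = 45/61.

0.738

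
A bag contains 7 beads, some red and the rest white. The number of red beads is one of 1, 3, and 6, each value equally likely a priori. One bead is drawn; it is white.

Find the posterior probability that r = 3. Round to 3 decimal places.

0.364

The likelihood of this draw under each hypothesis: P(data | r = 1) = (6/7) = 6/7; P(data | r = 3) = (4/7) = 4/7; P(data | r = 6) = (1/7) = 1/7.
Weighting by the prior gives 1/3 · 6/7 = 2/7, 1/3 · 4/7 = 4/21, 1/3 · 1/7 = 1/21; summing to 11/21.
So P(r = 3 | data) = (4/21) / (11/21) = 4/11.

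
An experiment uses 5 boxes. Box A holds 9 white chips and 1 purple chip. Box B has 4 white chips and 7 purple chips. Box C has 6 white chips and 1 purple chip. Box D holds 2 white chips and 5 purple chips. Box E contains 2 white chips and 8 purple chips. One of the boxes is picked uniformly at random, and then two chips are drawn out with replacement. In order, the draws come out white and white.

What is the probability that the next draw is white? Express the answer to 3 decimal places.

0.800

Under each hypothesis, the probability of the observed sequence is: P(data | box A) = (9/10)(9/10) = 0.81; P(data | box B) = (4/11)(4/11) = 0.13223; P(data | box C) = (6/7)(6/7) = 0.73469; P(data | box D) = (2/7)(2/7) = 0.081633; P(data | box E) = (2/10)(2/10) = 0.04.
Weighting by the prior gives 1/5 · 0.81 = 0.162, 1/5 · 0.13223 = 0.026446, 1/5 · 0.73469 = 0.14694, 1/5 · 0.081633 = 0.016327, 1/5 · 0.04 = 0.008; summing to 0.35971.
Dividing through by the total gives posterior P(box A | data) = 0.45036, P(box B | data) = 0.073521, P(box C | data) = 0.40849, P(box D | data) = 0.045388, P(box E | data) = 0.02224.
So P(white next | data) = Σ P(white next | H) P(H | data) = (9/10)(0.45036) + (4/11)(0.073521) + (6/7)(0.40849) + (2/7)(0.045388) + (1/5)(0.02224) = 0.79961.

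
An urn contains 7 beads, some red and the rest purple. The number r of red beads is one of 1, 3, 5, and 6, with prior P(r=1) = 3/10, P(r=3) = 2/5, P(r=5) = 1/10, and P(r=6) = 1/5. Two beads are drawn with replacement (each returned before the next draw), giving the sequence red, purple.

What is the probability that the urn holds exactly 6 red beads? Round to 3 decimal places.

0.136

For each hypothesis, P(data | H) works out to: P(data | r = 1) = (1/7)(6/7) = 6/49; P(data | r = 3) = (3/7)(4/7) = 12/49; P(data | r = 5) = (5/7)(2/7) = 10/49; P(data | r = 6) = (6/7)(1/7) = 6/49.
Multiplying each by its prior: 3/10 · 6/49 = 9/245, 2/5 · 12/49 = 24/245, 1/10 · 10/49 = 1/49, 1/5 · 6/49 = 6/245; these sum to 44/245.
By Bayes' rule, P(r = 6 | data) = (6/245) / (44/245) = 3/22.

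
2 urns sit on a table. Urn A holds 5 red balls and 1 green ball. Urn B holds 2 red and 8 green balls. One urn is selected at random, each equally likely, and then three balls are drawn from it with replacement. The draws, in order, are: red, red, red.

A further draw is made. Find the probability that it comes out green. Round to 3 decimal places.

For each hypothesis, P(data | H) works out to: P(data | urn A) = (5/6)(5/6)(5/6) = 0.5787; P(data | urn B) = (2/10)(2/10)(2/10) = 0.008.
Weighting by the prior gives 1/2 · 0.5787 = 0.28935, 1/2 · 0.008 = 0.004; with total 0.29335.
Dividing through by the total gives posterior P(urn A | data) = 0.98636, P(urn B | data) = 0.013636.
So P(green next | data) = Σ P(green next | H) P(H | data) = (1/6)(0.98636) + (4/5)(0.013636) = 0.1753.

0.175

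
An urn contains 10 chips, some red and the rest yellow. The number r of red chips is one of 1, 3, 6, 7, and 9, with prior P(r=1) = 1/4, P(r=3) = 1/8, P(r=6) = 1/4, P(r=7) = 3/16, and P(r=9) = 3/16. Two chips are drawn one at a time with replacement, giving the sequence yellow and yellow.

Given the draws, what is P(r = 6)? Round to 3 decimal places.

0.124

The likelihood of the observed sequence under each hypothesis: P(data | r = 1) = (9/10)(9/10) = 0.81; P(data | r = 3) = (7/10)(7/10) = 0.49; P(data | r = 6) = (4/10)(4/10) = 0.16; P(data | r = 7) = (3/10)(3/10) = 0.09; P(data | r = 9) = (1/10)(1/10) = 0.01.
Multiplying each by its prior: 1/4 · 0.81 = 0.2025, 1/8 · 0.49 = 0.06125, 1/4 · 0.16 = 0.04, 3/16 · 0.09 = 0.016875, 3/16 · 0.01 = 0.001875; with total 0.3225.
Hence P(r = 6 | data) = (0.04) / (0.3225) = 0.12403.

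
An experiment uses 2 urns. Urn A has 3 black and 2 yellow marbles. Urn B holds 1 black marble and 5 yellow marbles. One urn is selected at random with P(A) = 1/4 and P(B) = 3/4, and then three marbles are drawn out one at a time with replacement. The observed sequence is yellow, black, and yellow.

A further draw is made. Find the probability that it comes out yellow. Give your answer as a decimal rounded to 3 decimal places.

The likelihood of the observed sequence under each hypothesis: P(data | urn A) = (2/5)(3/5)(2/5) = 0.096; P(data | urn B) = (5/6)(1/6)(5/6) = 0.11574.
Weighting by the prior gives 1/4 · 0.096 = 0.024, 3/4 · 0.11574 = 0.086806; these sum to 0.11081.
Dividing through by the total gives posterior P(urn A | data) = 0.2166, P(urn B | data) = 0.7834.
Averaging over the posterior, P(yellow next | data) = (2/5)(0.2166) + (5/6)(0.7834) = 0.73948.

0.739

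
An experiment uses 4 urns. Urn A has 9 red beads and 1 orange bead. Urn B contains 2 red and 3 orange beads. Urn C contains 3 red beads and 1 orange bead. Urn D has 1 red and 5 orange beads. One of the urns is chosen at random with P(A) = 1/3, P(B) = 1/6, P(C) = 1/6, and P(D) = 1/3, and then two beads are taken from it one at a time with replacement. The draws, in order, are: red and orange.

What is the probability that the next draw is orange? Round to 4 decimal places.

0.4974

Under each hypothesis, the probability of the observed sequence is: P(data | urn A) = (9/10)(1/10) = 0.09; P(data | urn B) = (2/5)(3/5) = 0.24; P(data | urn C) = (3/4)(1/4) = 0.1875; P(data | urn D) = (1/6)(5/6) = 0.13889.
Weighting by the prior gives 1/3 · 0.09 = 0.03, 1/6 · 0.24 = 0.04, 1/6 · 0.1875 = 0.03125, 1/3 · 0.13889 = 0.046296; summing to 0.14755.
Normalising, the posterior is P(urn A | data) = 0.20333, P(urn B | data) = 0.2711, P(urn C | data) = 0.2118, P(urn D | data) = 0.31377.
So P(orange next | data) = Σ P(orange next | H) P(H | data) = (1/10)(0.20333) + (3/5)(0.2711) + (1/4)(0.2118) + (5/6)(0.31377) = 0.49742.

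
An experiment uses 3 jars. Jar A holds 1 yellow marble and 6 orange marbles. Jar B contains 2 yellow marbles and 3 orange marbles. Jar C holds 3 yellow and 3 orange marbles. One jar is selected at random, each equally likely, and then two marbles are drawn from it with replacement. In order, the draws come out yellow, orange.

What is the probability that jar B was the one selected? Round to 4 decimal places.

Under each hypothesis, the probability of the observed sequence is: P(data | jar A) = (1/7)(6/7) = 0.12245; P(data | jar B) = (2/5)(3/5) = 0.24; P(data | jar C) = (3/6)(3/6) = 0.25.
Multiplying each by its prior: 1/3 · 0.12245 = 0.040816, 1/3 · 0.24 = 0.08, 1/3 · 0.25 = 0.083333; summing to 0.20415.
Therefore the posterior P(jar B | data) = (0.08) / (0.20415) = 0.39187.

0.3919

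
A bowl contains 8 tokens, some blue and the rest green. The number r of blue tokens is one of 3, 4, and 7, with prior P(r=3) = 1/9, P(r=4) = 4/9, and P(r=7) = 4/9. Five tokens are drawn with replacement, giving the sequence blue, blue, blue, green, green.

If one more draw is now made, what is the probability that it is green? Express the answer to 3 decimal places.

0.430

Compute the likelihood of the observed sequence for each case: P(data | r = 3) = (3/8)(3/8)(3/8)(5/8)(5/8) = 0.020599; P(data | r = 4) = (4/8)(4/8)(4/8)(4/8)(4/8) = 0.03125; P(data | r = 7) = (7/8)(7/8)(7/8)(1/8)(1/8) = 0.010468.
The prior-weighted likelihoods are 1/9 · 0.020599 = 0.0022888, 4/9 · 0.03125 = 0.013889, 4/9 · 0.010468 = 0.0046522; with total 0.02083.
Dividing through by the total gives posterior P(r = 3 | data) = 0.10988, P(r = 4 | data) = 0.66678, P(r = 7 | data) = 0.22334.
The predictive probability is P(green next | data) = (5/8)(0.10988) + (1/2)(0.66678) + (1/8)(0.22334) = 0.42998.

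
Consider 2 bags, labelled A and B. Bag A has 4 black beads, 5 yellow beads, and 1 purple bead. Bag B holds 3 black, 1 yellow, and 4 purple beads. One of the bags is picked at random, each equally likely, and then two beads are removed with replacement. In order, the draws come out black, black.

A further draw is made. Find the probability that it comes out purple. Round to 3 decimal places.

0.287

For each hypothesis, P(data | H) works out to: P(data | bag A) = (4/10)(4/10) = 0.16; P(data | bag B) = (3/8)(3/8) = 0.14062.
The prior-weighted likelihoods are 1/2 · 0.16 = 0.08, 1/2 · 0.14062 = 0.070312; these sum to 0.15031.
Dividing through by the total gives posterior P(bag A | data) = 0.53222, P(bag B | data) = 0.46778.
Averaging over the posterior, P(purple next | data) = (1/10)(0.53222) + (1/2)(0.46778) = 0.28711.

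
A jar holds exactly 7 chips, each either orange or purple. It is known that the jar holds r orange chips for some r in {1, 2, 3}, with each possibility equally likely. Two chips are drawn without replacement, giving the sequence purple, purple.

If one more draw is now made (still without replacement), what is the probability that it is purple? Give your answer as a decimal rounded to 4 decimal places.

0.6581

Under each hypothesis, the probability of the observed sequence is: P(data | r = 1) = (6/7)(5/6) = 5/7; P(data | r = 2) = (5/7)(4/6) = 10/21; P(data | r = 3) = (4/7)(3/6) = 2/7.
Weighting by the prior gives 1/3 · 5/7 = 5/21, 1/3 · 10/21 = 10/63, 1/3 · 2/7 = 2/21; summing to 31/63.
Dividing through by the total gives posterior P(r = 1 | data) = 15/31, P(r = 2 | data) = 10/31, P(r = 3 | data) = 6/31.
So P(purple next | data) = Σ P(purple next | H) P(H | data) = (4/5)(15/31) + (3/5)(10/31) + (2/5)(6/31) = 102/155.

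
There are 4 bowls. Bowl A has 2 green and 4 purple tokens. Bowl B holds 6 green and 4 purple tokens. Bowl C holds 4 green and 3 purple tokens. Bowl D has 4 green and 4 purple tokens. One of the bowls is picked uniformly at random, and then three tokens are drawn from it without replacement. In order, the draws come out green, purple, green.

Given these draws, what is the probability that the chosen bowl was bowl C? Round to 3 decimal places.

0.313

Compute the likelihood of the observed sequence for each case: P(data | bowl A) = (2/6)(4/5)(1/4) = 1/15; P(data | bowl B) = (6/10)(4/9)(5/8) = 1/6; P(data | bowl C) = (4/7)(3/6)(3/5) = 6/35; P(data | bowl D) = (4/8)(4/7)(3/6) = 1/7.
Multiplying each by its prior: 1/4 · 1/15 = 1/60, 1/4 · 1/6 = 1/24, 1/4 · 6/35 = 3/70, 1/4 · 1/7 = 1/28; with total 23/168.
Hence P(bowl C | data) = (3/70) / (23/168) = 36/115.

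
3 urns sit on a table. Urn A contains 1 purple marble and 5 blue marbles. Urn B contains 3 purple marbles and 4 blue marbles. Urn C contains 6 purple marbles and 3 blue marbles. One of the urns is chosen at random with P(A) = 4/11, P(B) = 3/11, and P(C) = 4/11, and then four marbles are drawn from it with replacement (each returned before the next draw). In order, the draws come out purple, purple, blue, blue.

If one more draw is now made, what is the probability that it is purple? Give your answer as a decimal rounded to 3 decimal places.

0.488

Under each hypothesis, the probability of the observed sequence is: P(data | urn A) = (1/6)(1/6)(5/6)(5/6) = 0.01929; P(data | urn B) = (3/7)(3/7)(4/7)(4/7) = 0.059975; P(data | urn C) = (6/9)(6/9)(3/9)(3/9) = 0.049383.
The prior-weighted likelihoods are 4/11 · 0.01929 = 0.0070146, 3/11 · 0.059975 = 0.016357, 4/11 · 0.049383 = 0.017957; with total 0.041329.
The posterior is then P(urn A | data) = 0.16973, P(urn B | data) = 0.39577, P(urn C | data) = 0.4345.
Averaging over the posterior, P(purple next | data) = (1/6)(0.16973) + (3/7)(0.39577) + (2/3)(0.4345) = 0.48757.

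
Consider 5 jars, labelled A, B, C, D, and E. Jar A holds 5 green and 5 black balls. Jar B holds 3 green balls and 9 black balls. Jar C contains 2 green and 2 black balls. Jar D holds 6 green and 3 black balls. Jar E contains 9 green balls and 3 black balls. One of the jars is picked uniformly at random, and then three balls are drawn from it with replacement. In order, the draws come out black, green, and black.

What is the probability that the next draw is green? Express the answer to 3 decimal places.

0.478

The likelihood of the observed sequence under each hypothesis: P(data | jar A) = (5/10)(5/10)(5/10) = 0.125; P(data | jar B) = (9/12)(3/12)(9/12) = 0.14062; P(data | jar C) = (2/4)(2/4)(2/4) = 0.125; P(data | jar D) = (3/9)(6/9)(3/9) = 0.074074; P(data | jar E) = (3/12)(9/12)(3/12) = 0.046875.
The prior-weighted likelihoods are 1/5 · 0.125 = 0.025, 1/5 · 0.14062 = 0.028125, 1/5 · 0.125 = 0.025, 1/5 · 0.074074 = 0.014815, 1/5 · 0.046875 = 0.009375; these sum to 0.10231.
The posterior is then P(jar A | data) = 0.24434, P(jar B | data) = 0.27489, P(jar C | data) = 0.24434, P(jar D | data) = 0.1448, P(jar E | data) = 0.091629.
Averaging over the posterior, P(green next | data) = (1/2)(0.24434) + (1/4)(0.27489) + (1/2)(0.24434) + (2/3)(0.1448) + (3/4)(0.091629) = 0.47832.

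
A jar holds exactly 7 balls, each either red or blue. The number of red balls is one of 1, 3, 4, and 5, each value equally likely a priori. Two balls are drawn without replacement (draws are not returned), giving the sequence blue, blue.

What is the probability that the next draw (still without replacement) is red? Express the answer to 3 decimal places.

For each hypothesis, P(data | H) works out to: P(data | r = 1) = (6/7)(5/6) = 5/7; P(data | r = 3) = (4/7)(3/6) = 2/7; P(data | r = 4) = (3/7)(2/6) = 1/7; P(data | r = 5) = (2/7)(1/6) = 1/21.
Multiplying each by its prior: 1/4 · 5/7 = 5/28, 1/4 · 2/7 = 1/14, 1/4 · 1/7 = 1/28, 1/4 · 1/21 = 1/84; with total 25/84.
The posterior is then P(r = 1 | data) = 3/5, P(r = 3 | data) = 6/25, P(r = 4 | data) = 3/25, P(r = 5 | data) = 1/25.
Averaging over the posterior, P(red next | data) = (1/5)(3/5) + (3/5)(6/25) + (4/5)(3/25) + (1)(1/25) = 2/5.

0.400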